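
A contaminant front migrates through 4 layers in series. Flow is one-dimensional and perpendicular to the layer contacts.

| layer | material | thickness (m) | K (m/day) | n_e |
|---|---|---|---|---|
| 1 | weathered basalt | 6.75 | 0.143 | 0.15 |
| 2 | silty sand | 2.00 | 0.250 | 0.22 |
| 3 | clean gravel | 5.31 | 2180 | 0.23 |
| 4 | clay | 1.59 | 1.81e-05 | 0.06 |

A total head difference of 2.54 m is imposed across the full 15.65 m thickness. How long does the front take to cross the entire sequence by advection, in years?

262

With flow normal to the layers, continuity requires the same specific discharge q through every layer.
Σ(b_i/K_i) = 6.75/0.143 + 2.00/0.250 + 5.31/2180 + 1.59/1.81e-05 = 87901 d.
q = Δh / Σ(b_i/K_i) = 2.54 / 87901 = 2.890e-05 m/day.
In each layer the seepage velocity is v_i = q/n_i, so the layer transit time is t_i = b_i·n_i / q:
  layer 1 (weathered basalt): t_1 = 6.75 × 0.15 / 2.890e-05 = 35039 d
  layer 2 (silty sand): t_2 = 2.00 × 0.22 / 2.890e-05 = 15227 d
  layer 3 (clean gravel): t_3 = 5.31 × 0.23 / 2.890e-05 = 42265 d
  layer 4 (clay): t_4 = 1.59 × 0.06 / 2.890e-05 = 3301 d
Total t = Σ t_i = 95832 days = 262.4 years.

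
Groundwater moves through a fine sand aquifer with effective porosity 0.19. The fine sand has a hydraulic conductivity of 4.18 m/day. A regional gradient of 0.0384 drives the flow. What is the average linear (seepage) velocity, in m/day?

0.845

Hydraulic gradient i = 0.0384.
Darcy flux q = K · i = 4.180 × 0.03840 = 0.1605 m/day.
Seepage velocity v = q / n_e = 0.1605 / 0.19 = 0.8448 m/day.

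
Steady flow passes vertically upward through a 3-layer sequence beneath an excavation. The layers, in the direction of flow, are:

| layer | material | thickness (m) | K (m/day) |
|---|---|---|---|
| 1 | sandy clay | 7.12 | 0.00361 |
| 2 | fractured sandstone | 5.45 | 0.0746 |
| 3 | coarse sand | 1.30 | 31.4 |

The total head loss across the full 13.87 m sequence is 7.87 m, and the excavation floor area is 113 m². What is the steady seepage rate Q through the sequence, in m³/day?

0.435

Flow is perpendicular to layering, so the layers act in series and the equivalent K is the thickness-weighted harmonic mean.
Total thickness L = 7.12 + 5.45 + 1.30 = 13.87 m.
Σ(b_i/K_i) = 7.12/0.00361 + 5.45/0.0746 + 1.30/31.4 = 2045 d.
K_eq = L / Σ(b_i/K_i) = 13.87 / 2045 = 0.006781 m/day.
Q = K_eq · A · (Δh/L) = 0.006781 × 113 × (7.87/13.87) = 0.4348 m³/day.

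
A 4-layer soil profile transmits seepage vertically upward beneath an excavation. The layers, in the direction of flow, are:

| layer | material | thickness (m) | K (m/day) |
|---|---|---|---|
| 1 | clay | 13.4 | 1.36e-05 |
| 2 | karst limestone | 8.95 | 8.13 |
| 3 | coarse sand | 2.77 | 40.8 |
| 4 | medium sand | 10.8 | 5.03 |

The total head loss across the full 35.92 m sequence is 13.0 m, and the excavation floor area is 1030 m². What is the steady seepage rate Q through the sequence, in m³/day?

Flow is perpendicular to layering, so the layers act in series and the equivalent K is the thickness-weighted harmonic mean.
Total thickness L = 13.4 + 8.95 + 2.77 + 10.8 = 35.92 m.
Σ(b_i/K_i) = 13.4/1.36e-05 + 8.95/8.13 + 2.77/40.8 + 10.8/5.03 = 9.853e+05 d.
K_eq = L / Σ(b_i/K_i) = 35.92 / 9.853e+05 = 3.646e-05 m/day.
Q = K_eq · A · (Δh/L) = 3.646e-05 × 1030 × (13.0/35.92) = 0.01359 m³/day.

0.0136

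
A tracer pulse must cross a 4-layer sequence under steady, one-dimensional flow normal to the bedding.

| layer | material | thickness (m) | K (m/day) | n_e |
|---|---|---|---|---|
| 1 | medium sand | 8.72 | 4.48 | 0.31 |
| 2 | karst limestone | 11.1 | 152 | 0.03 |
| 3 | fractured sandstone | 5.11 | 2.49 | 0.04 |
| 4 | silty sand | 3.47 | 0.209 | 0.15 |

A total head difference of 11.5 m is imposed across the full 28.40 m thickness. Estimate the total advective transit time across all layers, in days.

6.76

With flow normal to the layers, continuity requires the same specific discharge q through every layer.
Σ(b_i/K_i) = 8.72/4.48 + 11.1/152 + 5.11/2.49 + 3.47/0.209 = 20.67 d.
q = Δh / Σ(b_i/K_i) = 11.5 / 20.67 = 0.5562 m/day.
In each layer the seepage velocity is v_i = q/n_i, so the layer transit time is t_i = b_i·n_i / q:
  layer 1 (medium sand): t_1 = 8.72 × 0.31 / 0.5562 = 4.860 d
  layer 2 (karst limestone): t_2 = 11.1 × 0.03 / 0.5562 = 0.5987 d
  layer 3 (fractured sandstone): t_3 = 5.11 × 0.04 / 0.5562 = 0.3675 d
  layer 4 (silty sand): t_4 = 3.47 × 0.15 / 0.5562 = 0.9357 d
Total t = Σ t_i = 6.762 days.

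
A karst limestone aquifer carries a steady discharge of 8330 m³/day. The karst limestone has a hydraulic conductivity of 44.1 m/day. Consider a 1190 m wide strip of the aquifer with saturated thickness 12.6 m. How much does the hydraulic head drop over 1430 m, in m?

18.0

Cross-sectional area A = 1190 × 12.6 = 14994 m².
From Q = K·A·i, i = Q / (K·A) = 8330 / (44.10 × 14994) = 0.01260.
Head loss Δh = i · L = 0.01260 × 1430 = 18.01 m.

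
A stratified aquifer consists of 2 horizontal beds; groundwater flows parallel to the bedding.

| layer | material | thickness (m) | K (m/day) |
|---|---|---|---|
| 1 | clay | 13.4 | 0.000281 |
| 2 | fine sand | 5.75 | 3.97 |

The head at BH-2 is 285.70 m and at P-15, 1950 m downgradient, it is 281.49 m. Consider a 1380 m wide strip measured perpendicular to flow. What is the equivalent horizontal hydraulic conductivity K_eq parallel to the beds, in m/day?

1.19

Flow is parallel to layering, so each bed carries its own Darcy discharge and the transmissivities add.
Σ(K_i·b_i) = 0.000281×13.4 + 3.97×5.75 = 22.83 m²/day.
Total thickness b = 19.15 m, so K_eq = Σ(K_i·b_i)/b = 1.192 m/day.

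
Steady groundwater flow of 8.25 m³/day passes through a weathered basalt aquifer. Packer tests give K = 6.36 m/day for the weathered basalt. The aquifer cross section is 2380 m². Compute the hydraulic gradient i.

0.000545

From Q = K·A·i, i = Q / (K·A) = 8.25 / (6.360 × 2380) = 0.0005450.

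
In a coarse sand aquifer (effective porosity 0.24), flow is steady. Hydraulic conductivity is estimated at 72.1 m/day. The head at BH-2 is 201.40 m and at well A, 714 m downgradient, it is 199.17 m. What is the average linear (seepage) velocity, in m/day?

0.938

Hydraulic gradient i = (201.40 − 199.17) / 714 = 2.23 / 714 = 0.003123.
Darcy flux q = K · i = 72.10 × 0.003123 = 0.2252 m/day.
Seepage velocity v = q / n_e = 0.2252 / 0.24 = 0.9383 m/day.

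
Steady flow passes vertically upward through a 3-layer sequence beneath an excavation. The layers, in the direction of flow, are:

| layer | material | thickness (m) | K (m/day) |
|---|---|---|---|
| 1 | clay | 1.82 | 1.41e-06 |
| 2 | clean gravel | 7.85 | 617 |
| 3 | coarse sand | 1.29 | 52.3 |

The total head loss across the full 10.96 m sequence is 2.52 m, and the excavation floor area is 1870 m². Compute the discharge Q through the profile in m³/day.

Flow is perpendicular to layering, so the layers act in series and the equivalent K is the thickness-weighted harmonic mean.
Total thickness L = 1.82 + 7.85 + 1.29 = 10.96 m.
Σ(b_i/K_i) = 1.82/1.41e-06 + 7.85/617 + 1.29/52.3 = 1.291e+06 d.
K_eq = L / Σ(b_i/K_i) = 10.96 / 1.291e+06 = 8.491e-06 m/day.
Q = K_eq · A · (Δh/L) = 8.491e-06 × 1870 × (2.52/10.96) = 0.003651 m³/day.

0.00365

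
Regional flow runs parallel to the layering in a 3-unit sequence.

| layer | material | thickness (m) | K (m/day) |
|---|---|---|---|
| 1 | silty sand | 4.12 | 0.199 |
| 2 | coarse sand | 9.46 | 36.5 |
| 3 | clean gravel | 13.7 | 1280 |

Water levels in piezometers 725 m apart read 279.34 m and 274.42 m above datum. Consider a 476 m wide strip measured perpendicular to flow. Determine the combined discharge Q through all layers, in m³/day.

57800

Flow is parallel to layering, so each bed carries its own Darcy discharge and the transmissivities add.
Σ(K_i·b_i) = 0.199×4.12 + 36.5×9.46 + 1280×13.7 = 17882 m²/day.
Hydraulic gradient i = (279.34 − 274.42) / 725 = 4.92 / 725 = 0.006786.
Q = Σ(K_i·b_i) · W · i = 17882 × 476 × 0.006786 = 57763 m³/day.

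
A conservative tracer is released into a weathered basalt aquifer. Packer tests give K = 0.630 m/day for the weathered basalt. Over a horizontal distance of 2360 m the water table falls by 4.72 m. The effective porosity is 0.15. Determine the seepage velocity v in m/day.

0.00840

Hydraulic gradient i = Δh / L = 4.72 / 2360 = 0.002000.
Darcy flux q = K · i = 0.6300 × 0.002000 = 0.001260 m/day.
Seepage velocity v = q / n_e = 0.001260 / 0.15 = 0.008400 m/day.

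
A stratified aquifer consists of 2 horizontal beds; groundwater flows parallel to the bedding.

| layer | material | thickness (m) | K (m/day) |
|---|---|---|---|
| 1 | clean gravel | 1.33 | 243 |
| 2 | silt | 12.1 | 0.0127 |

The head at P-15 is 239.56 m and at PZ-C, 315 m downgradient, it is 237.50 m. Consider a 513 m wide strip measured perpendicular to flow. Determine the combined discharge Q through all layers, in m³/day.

1080

Flow is parallel to layering, so each bed carries its own Darcy discharge and the transmissivities add.
Σ(K_i·b_i) = 243×1.33 + 0.0127×12.1 = 323.3 m²/day.
Hydraulic gradient i = (239.56 − 237.50) / 315 = 2.06 / 315 = 0.006540.
Q = Σ(K_i·b_i) · W · i = 323.3 × 513 × 0.006540 = 1085 m³/day.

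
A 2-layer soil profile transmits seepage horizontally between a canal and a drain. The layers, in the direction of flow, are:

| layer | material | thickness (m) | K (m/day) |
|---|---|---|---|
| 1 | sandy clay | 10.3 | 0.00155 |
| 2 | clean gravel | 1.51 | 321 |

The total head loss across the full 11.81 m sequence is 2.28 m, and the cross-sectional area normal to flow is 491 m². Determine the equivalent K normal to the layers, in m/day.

Flow is perpendicular to layering, so the layers act in series and the equivalent K is the thickness-weighted harmonic mean.
Total thickness L = 10.3 + 1.51 = 11.81 m.
Σ(b_i/K_i) = 10.3/0.00155 + 1.51/321 = 6645 d.
K_eq = L / Σ(b_i/K_i) = 11.81 / 6645 = 0.001777 m/day.

0.00178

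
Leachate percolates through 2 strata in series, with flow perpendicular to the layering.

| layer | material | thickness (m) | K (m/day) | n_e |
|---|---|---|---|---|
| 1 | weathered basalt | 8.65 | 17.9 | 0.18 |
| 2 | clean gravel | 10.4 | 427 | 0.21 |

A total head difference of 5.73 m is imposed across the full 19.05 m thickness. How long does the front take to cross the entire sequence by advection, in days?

With flow normal to the layers, continuity requires the same specific discharge q through every layer.
Σ(b_i/K_i) = 8.65/17.9 + 10.4/427 = 0.5076 d.
q = Δh / Σ(b_i/K_i) = 5.73 / 0.5076 = 11.29 m/day.
In each layer the seepage velocity is v_i = q/n_i, so the layer transit time is t_i = b_i·n_i / q:
  layer 1 (weathered basalt): t_1 = 8.65 × 0.18 / 11.29 = 0.1379 d
  layer 2 (clean gravel): t_2 = 10.4 × 0.21 / 11.29 = 0.1935 d
Total t = Σ t_i = 0.3314 days.

0.331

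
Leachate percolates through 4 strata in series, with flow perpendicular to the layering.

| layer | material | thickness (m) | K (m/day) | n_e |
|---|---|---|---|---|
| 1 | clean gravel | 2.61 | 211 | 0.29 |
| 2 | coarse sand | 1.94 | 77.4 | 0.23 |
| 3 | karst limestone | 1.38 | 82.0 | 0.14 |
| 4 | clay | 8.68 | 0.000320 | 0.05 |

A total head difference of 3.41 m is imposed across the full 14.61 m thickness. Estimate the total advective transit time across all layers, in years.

39.9

With flow normal to the layers, continuity requires the same specific discharge q through every layer.
Σ(b_i/K_i) = 2.61/211 + 1.94/77.4 + 1.38/82.0 + 8.68/0.000320 = 27125 d.
q = Δh / Σ(b_i/K_i) = 3.41 / 27125 = 0.0001257 m/day.
In each layer the seepage velocity is v_i = q/n_i, so the layer transit time is t_i = b_i·n_i / q:
  layer 1 (clean gravel): t_1 = 2.61 × 0.29 / 0.0001257 = 6021 d
  layer 2 (coarse sand): t_2 = 1.94 × 0.23 / 0.0001257 = 3549 d
  layer 3 (karst limestone): t_3 = 1.38 × 0.14 / 0.0001257 = 1537 d
  layer 4 (clay): t_4 = 8.68 × 0.05 / 0.0001257 = 3452 d
Total t = Σ t_i = 14559 days = 39.86 years.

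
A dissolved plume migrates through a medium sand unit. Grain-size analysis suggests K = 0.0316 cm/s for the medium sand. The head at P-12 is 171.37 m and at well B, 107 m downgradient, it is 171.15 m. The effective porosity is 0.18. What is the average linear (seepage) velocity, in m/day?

0.312

Convert K: 0.0316 cm/s × 864 = 27.30 m/day.
Hydraulic gradient i = (171.37 − 171.15) / 107 = 0.22 / 107 = 0.002056.
Darcy flux q = K · i = 27.30 × 0.002056 = 0.05614 m/day.
Seepage velocity v = q / n_e = 0.05614 / 0.18 = 0.3119 m/day.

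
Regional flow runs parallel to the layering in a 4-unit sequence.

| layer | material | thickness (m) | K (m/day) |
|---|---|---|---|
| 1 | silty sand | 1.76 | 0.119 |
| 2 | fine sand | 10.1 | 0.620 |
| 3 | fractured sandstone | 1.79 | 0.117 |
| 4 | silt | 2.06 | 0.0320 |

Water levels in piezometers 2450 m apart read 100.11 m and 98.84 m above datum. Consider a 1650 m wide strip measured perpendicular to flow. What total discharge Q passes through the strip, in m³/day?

5.77

Flow is parallel to layering, so each bed carries its own Darcy discharge and the transmissivities add.
Σ(K_i·b_i) = 0.119×1.76 + 0.620×10.1 + 0.117×1.79 + 0.0320×2.06 = 6.747 m²/day.
Hydraulic gradient i = (100.11 − 98.84) / 2450 = 1.27 / 2450 = 0.0005184.
Q = Σ(K_i·b_i) · W · i = 6.747 × 1650 × 0.0005184 = 5.771 m³/day.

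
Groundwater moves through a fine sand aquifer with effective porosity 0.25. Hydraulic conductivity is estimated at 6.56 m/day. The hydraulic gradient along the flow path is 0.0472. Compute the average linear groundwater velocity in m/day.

1.24

Hydraulic gradient i = 0.0472.
Darcy flux q = K · i = 6.560 × 0.04720 = 0.3096 m/day.
Seepage velocity v = q / n_e = 0.3096 / 0.25 = 1.239 m/day.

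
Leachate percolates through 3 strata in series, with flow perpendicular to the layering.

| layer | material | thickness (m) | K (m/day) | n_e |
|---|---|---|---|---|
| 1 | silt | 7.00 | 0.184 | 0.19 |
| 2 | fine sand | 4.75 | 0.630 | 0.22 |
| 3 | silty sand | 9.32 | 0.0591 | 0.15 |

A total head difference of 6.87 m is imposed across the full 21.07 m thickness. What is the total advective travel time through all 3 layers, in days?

112

With flow normal to the layers, continuity requires the same specific discharge q through every layer.
Σ(b_i/K_i) = 7.00/0.184 + 4.75/0.630 + 9.32/0.0591 = 203.3 d.
q = Δh / Σ(b_i/K_i) = 6.87 / 203.3 = 0.03380 m/day.
In each layer the seepage velocity is v_i = q/n_i, so the layer transit time is t_i = b_i·n_i / q:
  layer 1 (silt): t_1 = 7.00 × 0.19 / 0.03380 = 39.35 d
  layer 2 (fine sand): t_2 = 4.75 × 0.22 / 0.03380 = 30.92 d
  layer 3 (silty sand): t_3 = 9.32 × 0.15 / 0.03380 = 41.37 d
Total t = Σ t_i = 111.6 days.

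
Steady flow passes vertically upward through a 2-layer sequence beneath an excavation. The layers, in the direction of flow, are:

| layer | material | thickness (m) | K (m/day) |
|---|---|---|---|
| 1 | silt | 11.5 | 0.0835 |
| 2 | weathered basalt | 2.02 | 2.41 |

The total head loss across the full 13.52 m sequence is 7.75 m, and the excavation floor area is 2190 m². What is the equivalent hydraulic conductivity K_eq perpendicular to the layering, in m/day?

0.0976

Flow is perpendicular to layering, so the layers act in series and the equivalent K is the thickness-weighted harmonic mean.
Total thickness L = 11.5 + 2.02 = 13.52 m.
Σ(b_i/K_i) = 11.5/0.0835 + 2.02/2.41 = 138.6 d.
K_eq = L / Σ(b_i/K_i) = 13.52 / 138.6 = 0.09757 m/day.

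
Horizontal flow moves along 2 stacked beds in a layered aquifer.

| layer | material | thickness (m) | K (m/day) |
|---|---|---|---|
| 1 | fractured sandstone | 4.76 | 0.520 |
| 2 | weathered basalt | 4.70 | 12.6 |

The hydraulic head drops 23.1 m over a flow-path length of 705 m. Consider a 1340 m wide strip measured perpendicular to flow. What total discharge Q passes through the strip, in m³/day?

Flow is parallel to layering, so each bed carries its own Darcy discharge and the transmissivities add.
Σ(K_i·b_i) = 0.520×4.76 + 12.6×4.70 = 61.70 m²/day.
Hydraulic gradient i = Δh / L = 23.1 / 705 = 0.03277.
Q = Σ(K_i·b_i) · W · i = 61.70 × 1340 × 0.03277 = 2709 m³/day.

2710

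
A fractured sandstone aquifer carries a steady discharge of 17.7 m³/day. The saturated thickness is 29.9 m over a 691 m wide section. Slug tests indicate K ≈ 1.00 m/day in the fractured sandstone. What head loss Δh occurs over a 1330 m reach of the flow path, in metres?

1.14

Cross-sectional area A = 691 × 29.9 = 20661 m².
From Q = K·A·i, i = Q / (K·A) = 17.7 / (1.000 × 20661) = 0.0008567.
Head loss Δh = i · L = 0.0008567 × 1330 = 1.139 m.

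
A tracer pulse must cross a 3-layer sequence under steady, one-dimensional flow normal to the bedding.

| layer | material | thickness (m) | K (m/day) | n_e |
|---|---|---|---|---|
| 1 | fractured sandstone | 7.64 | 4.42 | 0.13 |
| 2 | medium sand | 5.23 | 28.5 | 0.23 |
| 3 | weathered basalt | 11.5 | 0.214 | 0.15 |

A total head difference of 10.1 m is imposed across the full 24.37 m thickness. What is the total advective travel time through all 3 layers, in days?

21.6

With flow normal to the layers, continuity requires the same specific discharge q through every layer.
Σ(b_i/K_i) = 7.64/4.42 + 5.23/28.5 + 11.5/0.214 = 55.65 d.
q = Δh / Σ(b_i/K_i) = 10.1 / 55.65 = 0.1815 m/day.
In each layer the seepage velocity is v_i = q/n_i, so the layer transit time is t_i = b_i·n_i / q:
  layer 1 (fractured sandstone): t_1 = 7.64 × 0.13 / 0.1815 = 5.472 d
  layer 2 (medium sand): t_2 = 5.23 × 0.23 / 0.1815 = 6.628 d
  layer 3 (weathered basalt): t_3 = 11.5 × 0.15 / 0.1815 = 9.505 d
Total t = Σ t_i = 21.61 days.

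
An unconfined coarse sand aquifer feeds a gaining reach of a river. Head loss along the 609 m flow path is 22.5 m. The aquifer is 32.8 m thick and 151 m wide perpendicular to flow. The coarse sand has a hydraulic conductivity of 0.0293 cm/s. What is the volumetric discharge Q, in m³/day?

Convert K: 0.0293 cm/s × 864 = 25.32 m/day.
Cross-sectional area A = 151 × 32.8 = 4953 m².
Hydraulic gradient i = Δh / L = 22.5 / 609 = 0.03695.
Darcy's law: Q = K · A · i = 25.32 × 4953 × 0.03695 = 4632 m³/day.

4630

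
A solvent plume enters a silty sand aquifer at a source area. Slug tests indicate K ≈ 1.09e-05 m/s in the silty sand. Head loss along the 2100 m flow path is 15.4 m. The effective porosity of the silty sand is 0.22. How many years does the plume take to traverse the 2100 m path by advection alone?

183

Convert K: 1.09e-05 m/s × 86400 = 0.9418 m/day.
Hydraulic gradient i = Δh / L = 15.4 / 2100 = 0.007333.
Darcy flux q = K · i = 0.9418 × 0.007333 = 0.006906 m/day.
Seepage velocity v = q / n_e = 0.006906 / 0.22 = 0.03139 m/day.
Travel time t = L / v = 2100 / 0.03139 = 66896 days = 183.2 years.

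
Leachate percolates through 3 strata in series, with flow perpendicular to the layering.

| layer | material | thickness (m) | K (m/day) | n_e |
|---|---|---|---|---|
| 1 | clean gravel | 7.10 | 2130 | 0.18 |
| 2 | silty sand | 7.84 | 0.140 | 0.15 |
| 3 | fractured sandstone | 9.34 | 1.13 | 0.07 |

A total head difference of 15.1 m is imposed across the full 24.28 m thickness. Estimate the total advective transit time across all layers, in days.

13.2

With flow normal to the layers, continuity requires the same specific discharge q through every layer.
Σ(b_i/K_i) = 7.10/2130 + 7.84/0.140 + 9.34/1.13 = 64.27 d.
q = Δh / Σ(b_i/K_i) = 15.1 / 64.27 = 0.2350 m/day.
In each layer the seepage velocity is v_i = q/n_i, so the layer transit time is t_i = b_i·n_i / q:
  layer 1 (clean gravel): t_1 = 7.10 × 0.18 / 0.2350 = 5.439 d
  layer 2 (silty sand): t_2 = 7.84 × 0.15 / 0.2350 = 5.005 d
  layer 3 (fractured sandstone): t_3 = 9.34 × 0.07 / 0.2350 = 2.783 d
Total t = Σ t_i = 13.23 days.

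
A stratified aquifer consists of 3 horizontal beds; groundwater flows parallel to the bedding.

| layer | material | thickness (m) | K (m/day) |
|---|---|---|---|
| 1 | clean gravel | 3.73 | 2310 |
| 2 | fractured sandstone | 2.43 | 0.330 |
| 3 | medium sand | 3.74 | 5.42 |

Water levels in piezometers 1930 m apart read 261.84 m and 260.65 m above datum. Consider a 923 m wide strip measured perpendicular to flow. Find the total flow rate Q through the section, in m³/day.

Flow is parallel to layering, so each bed carries its own Darcy discharge and the transmissivities add.
Σ(K_i·b_i) = 2310×3.73 + 0.330×2.43 + 5.42×3.74 = 8637 m²/day.
Hydraulic gradient i = (261.84 − 260.65) / 1930 = 1.19 / 1930 = 0.0006166.
Q = Σ(K_i·b_i) · W · i = 8637 × 923 × 0.0006166 = 4916 m³/day.

4920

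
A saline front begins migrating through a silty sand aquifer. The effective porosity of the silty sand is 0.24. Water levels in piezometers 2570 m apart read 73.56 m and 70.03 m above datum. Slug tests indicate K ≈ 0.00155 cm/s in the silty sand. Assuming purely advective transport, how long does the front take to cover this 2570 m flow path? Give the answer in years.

Convert K: 0.00155 cm/s × 864 = 1.339 m/day.
Hydraulic gradient i = (73.56 − 70.03) / 2570 = 3.53 / 2570 = 0.001374.
Darcy flux q = K · i = 1.339 × 0.001374 = 0.001839 m/day.
Seepage velocity v = q / n_e = 0.001839 / 0.24 = 0.007664 m/day.
Travel time t = L / v = 2570 / 0.007664 = 3.353e+05 days = 918.1 years.

918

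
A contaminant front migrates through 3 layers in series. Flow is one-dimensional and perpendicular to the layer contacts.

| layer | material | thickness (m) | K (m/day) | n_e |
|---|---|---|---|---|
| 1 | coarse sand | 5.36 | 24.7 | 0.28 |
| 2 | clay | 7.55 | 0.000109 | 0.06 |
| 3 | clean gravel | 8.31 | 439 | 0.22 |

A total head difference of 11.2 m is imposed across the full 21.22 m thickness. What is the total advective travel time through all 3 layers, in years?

64.0

With flow normal to the layers, continuity requires the same specific discharge q through every layer.
Σ(b_i/K_i) = 5.36/24.7 + 7.55/0.000109 + 8.31/439 = 69266 d.
q = Δh / Σ(b_i/K_i) = 11.2 / 69266 = 0.0001617 m/day.
In each layer the seepage velocity is v_i = q/n_i, so the layer transit time is t_i = b_i·n_i / q:
  layer 1 (coarse sand): t_1 = 5.36 × 0.28 / 0.0001617 = 9282 d
  layer 2 (clay): t_2 = 7.55 × 0.06 / 0.0001617 = 2802 d
  layer 3 (clean gravel): t_3 = 8.31 × 0.22 / 0.0001617 = 11306 d
Total t = Σ t_i = 23390 days = 64.04 years.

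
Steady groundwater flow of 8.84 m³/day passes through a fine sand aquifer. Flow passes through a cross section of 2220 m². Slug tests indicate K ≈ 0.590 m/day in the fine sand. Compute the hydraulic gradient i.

0.00675

From Q = K·A·i, i = Q / (K·A) = 8.84 / (0.5900 × 2220) = 0.006749.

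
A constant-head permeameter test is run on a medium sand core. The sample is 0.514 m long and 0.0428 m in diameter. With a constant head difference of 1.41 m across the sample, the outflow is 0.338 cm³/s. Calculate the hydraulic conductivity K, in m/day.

Cross-sectional area A = π·(d/2)² = π × (0.0428/2)² = 0.001439 m².
Convert discharge: 0.338 cm³/s = 3.380e-07 m³/s.
Darcy's law rearranged: K = Q·L / (A·Δh) = 3.380e-07 × 0.514 / (0.001439 × 1.41) = 8.564e-05 m/s = 7.399 m/day.

7.40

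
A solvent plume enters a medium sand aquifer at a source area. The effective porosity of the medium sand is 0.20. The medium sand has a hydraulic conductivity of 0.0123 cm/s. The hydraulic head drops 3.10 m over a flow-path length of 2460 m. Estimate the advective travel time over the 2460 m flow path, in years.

Convert K: 0.0123 cm/s × 864 = 10.63 m/day.
Hydraulic gradient i = Δh / L = 3.10 / 2460 = 0.001260.
Darcy flux q = K · i = 10.63 × 0.001260 = 0.01339 m/day.
Seepage velocity v = q / n_e = 0.01339 / 0.20 = 0.06696 m/day.
Travel time t = L / v = 2460 / 0.06696 = 36738 days = 100.6 years.

101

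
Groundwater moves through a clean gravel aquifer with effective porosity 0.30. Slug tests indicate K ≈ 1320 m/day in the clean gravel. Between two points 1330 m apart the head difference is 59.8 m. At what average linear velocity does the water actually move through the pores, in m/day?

Hydraulic gradient i = Δh / L = 59.8 / 1330 = 0.04496.
Darcy flux q = K · i = 1320 × 0.04496 = 59.35 m/day.
Seepage velocity v = q / n_e = 59.35 / 0.30 = 197.8 m/day.

198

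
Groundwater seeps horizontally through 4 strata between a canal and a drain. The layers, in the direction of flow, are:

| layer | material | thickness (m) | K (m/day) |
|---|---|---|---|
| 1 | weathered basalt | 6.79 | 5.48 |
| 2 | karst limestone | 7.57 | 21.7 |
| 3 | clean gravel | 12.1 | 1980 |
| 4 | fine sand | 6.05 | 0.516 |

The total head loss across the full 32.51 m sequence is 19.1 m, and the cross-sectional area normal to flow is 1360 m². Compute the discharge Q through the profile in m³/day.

1950

Flow is perpendicular to layering, so the layers act in series and the equivalent K is the thickness-weighted harmonic mean.
Total thickness L = 6.79 + 7.57 + 12.1 + 6.05 = 32.51 m.
Σ(b_i/K_i) = 6.79/5.48 + 7.57/21.7 + 12.1/1980 + 6.05/0.516 = 13.32 d.
K_eq = L / Σ(b_i/K_i) = 32.51 / 13.32 = 2.441 m/day.
Q = K_eq · A · (Δh/L) = 2.441 × 1360 × (19.1/32.51) = 1950 m³/day.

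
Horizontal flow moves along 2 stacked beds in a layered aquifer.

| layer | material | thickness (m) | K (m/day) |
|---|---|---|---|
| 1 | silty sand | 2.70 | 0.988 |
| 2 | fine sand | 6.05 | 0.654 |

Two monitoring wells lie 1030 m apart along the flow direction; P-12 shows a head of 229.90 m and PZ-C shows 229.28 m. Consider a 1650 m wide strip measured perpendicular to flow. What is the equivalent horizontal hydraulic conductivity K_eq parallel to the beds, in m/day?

Flow is parallel to layering, so each bed carries its own Darcy discharge and the transmissivities add.
Σ(K_i·b_i) = 0.988×2.70 + 0.654×6.05 = 6.624 m²/day.
Total thickness b = 8.750 m, so K_eq = Σ(K_i·b_i)/b = 0.7571 m/day.

0.757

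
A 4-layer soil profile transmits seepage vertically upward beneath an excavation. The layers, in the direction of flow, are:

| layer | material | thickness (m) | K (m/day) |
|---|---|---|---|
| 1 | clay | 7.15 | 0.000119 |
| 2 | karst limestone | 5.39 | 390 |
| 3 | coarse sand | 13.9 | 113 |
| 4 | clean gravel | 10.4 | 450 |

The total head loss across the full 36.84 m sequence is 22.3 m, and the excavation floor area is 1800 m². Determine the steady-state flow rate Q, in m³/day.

0.668

Flow is perpendicular to layering, so the layers act in series and the equivalent K is the thickness-weighted harmonic mean.
Total thickness L = 7.15 + 5.39 + 13.9 + 10.4 = 36.84 m.
Σ(b_i/K_i) = 7.15/0.000119 + 5.39/390 + 13.9/113 + 10.4/450 = 60084 d.
K_eq = L / Σ(b_i/K_i) = 36.84 / 60084 = 0.0006131 m/day.
Q = K_eq · A · (Δh/L) = 0.0006131 × 1800 × (22.3/36.84) = 0.6681 m³/day.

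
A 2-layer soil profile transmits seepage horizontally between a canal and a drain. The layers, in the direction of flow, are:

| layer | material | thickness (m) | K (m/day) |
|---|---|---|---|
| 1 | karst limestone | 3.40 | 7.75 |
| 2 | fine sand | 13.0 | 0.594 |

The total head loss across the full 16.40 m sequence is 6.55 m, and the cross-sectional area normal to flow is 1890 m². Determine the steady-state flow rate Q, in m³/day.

555

Flow is perpendicular to layering, so the layers act in series and the equivalent K is the thickness-weighted harmonic mean.
Total thickness L = 3.40 + 13.0 = 16.40 m.
Σ(b_i/K_i) = 3.40/7.75 + 13.0/0.594 = 22.32 d.
K_eq = L / Σ(b_i/K_i) = 16.40 / 22.32 = 0.7346 m/day.
Q = K_eq · A · (Δh/L) = 0.7346 × 1890 × (6.55/16.40) = 554.5 m³/day.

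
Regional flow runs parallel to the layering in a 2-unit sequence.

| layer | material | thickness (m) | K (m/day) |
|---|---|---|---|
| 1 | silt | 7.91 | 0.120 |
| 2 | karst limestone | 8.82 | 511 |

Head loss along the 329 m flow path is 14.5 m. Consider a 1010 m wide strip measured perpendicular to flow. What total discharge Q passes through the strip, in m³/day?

Flow is parallel to layering, so each bed carries its own Darcy discharge and the transmissivities add.
Σ(K_i·b_i) = 0.120×7.91 + 511×8.82 = 4508 m²/day.
Hydraulic gradient i = Δh / L = 14.5 / 329 = 0.04407.
Q = Σ(K_i·b_i) · W · i = 4508 × 1010 × 0.04407 = 2.007e+05 m³/day.

201000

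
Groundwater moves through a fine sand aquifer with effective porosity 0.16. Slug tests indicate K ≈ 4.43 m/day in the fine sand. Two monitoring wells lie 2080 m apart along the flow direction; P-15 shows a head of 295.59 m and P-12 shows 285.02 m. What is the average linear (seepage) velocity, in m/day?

0.141

Hydraulic gradient i = (295.59 − 285.02) / 2080 = 10.57 / 2080 = 0.005082.
Darcy flux q = K · i = 4.430 × 0.005082 = 0.02251 m/day.
Seepage velocity v = q / n_e = 0.02251 / 0.16 = 0.1407 m/day.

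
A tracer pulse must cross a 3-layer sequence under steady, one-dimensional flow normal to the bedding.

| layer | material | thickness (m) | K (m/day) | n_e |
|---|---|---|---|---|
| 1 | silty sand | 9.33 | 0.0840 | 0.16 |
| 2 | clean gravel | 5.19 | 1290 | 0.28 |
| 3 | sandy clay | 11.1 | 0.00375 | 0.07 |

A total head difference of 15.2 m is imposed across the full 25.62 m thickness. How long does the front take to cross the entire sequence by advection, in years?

2.06

With flow normal to the layers, continuity requires the same specific discharge q through every layer.
Σ(b_i/K_i) = 9.33/0.0840 + 5.19/1290 + 11.1/0.00375 = 3071 d.
q = Δh / Σ(b_i/K_i) = 15.2 / 3071 = 0.004949 m/day.
In each layer the seepage velocity is v_i = q/n_i, so the layer transit time is t_i = b_i·n_i / q:
  layer 1 (silty sand): t_1 = 9.33 × 0.16 / 0.004949 = 301.6 d
  layer 2 (clean gravel): t_2 = 5.19 × 0.28 / 0.004949 = 293.6 d
  layer 3 (sandy clay): t_3 = 11.1 × 0.07 / 0.004949 = 157.0 d
Total t = Σ t_i = 752.2 days = 2.059 years.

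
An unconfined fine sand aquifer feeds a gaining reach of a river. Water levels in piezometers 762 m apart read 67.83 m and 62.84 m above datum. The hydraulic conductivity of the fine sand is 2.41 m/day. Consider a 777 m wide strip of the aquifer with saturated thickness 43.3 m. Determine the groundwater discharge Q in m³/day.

Cross-sectional area A = 777 × 43.3 = 33644 m².
Hydraulic gradient i = (67.83 − 62.84) / 762 = 4.99 / 762 = 0.006549.
Darcy's law: Q = K · A · i = 2.410 × 33644 × 0.006549 = 531.0 m³/day.

531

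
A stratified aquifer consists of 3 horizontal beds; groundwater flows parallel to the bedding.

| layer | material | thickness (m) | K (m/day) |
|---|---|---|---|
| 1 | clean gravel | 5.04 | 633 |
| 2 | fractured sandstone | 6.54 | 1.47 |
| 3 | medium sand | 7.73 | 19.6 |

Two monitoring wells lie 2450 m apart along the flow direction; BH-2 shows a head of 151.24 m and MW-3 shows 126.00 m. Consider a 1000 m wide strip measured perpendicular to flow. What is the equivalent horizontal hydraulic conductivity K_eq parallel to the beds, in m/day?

Flow is parallel to layering, so each bed carries its own Darcy discharge and the transmissivities add.
Σ(K_i·b_i) = 633×5.04 + 1.47×6.54 + 19.6×7.73 = 3351 m²/day.
Total thickness b = 19.31 m, so K_eq = Σ(K_i·b_i)/b = 173.6 m/day.

174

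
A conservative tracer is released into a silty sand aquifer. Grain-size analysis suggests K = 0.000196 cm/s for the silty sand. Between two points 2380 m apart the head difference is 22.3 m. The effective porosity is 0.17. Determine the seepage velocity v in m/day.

0.00933

Convert K: 0.000196 cm/s × 864 = 0.1693 m/day.
Hydraulic gradient i = Δh / L = 22.3 / 2380 = 0.009370.
Darcy flux q = K · i = 0.1693 × 0.009370 = 0.001587 m/day.
Seepage velocity v = q / n_e = 0.001587 / 0.17 = 0.009334 m/day.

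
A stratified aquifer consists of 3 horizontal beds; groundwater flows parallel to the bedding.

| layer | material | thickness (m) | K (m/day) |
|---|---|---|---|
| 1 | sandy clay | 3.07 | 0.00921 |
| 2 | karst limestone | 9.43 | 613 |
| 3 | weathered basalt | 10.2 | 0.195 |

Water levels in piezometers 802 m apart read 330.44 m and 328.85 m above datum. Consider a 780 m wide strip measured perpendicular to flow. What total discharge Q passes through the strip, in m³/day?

8940

Flow is parallel to layering, so each bed carries its own Darcy discharge and the transmissivities add.
Σ(K_i·b_i) = 0.00921×3.07 + 613×9.43 + 0.195×10.2 = 5783 m²/day.
Hydraulic gradient i = (330.44 − 328.85) / 802 = 1.59 / 802 = 0.001983.
Q = Σ(K_i·b_i) · W · i = 5783 × 780 × 0.001983 = 8942 m³/day.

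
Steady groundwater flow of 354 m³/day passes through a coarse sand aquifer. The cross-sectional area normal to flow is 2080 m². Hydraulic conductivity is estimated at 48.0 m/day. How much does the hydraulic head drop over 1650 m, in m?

From Q = K·A·i, i = Q / (K·A) = 354 / (48.00 × 2080) = 0.003546.
Head loss Δh = i · L = 0.003546 × 1650 = 5.850 m.

5.85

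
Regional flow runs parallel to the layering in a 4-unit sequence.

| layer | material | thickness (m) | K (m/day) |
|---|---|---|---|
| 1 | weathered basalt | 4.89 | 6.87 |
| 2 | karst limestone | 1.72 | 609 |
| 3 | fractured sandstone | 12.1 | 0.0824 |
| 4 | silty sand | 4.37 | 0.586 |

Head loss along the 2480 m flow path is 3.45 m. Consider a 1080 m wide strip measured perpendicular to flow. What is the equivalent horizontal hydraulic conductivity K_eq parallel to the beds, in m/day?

47.0

Flow is parallel to layering, so each bed carries its own Darcy discharge and the transmissivities add.
Σ(K_i·b_i) = 6.87×4.89 + 609×1.72 + 0.0824×12.1 + 0.586×4.37 = 1085 m²/day.
Total thickness b = 23.08 m, so K_eq = Σ(K_i·b_i)/b = 46.99 m/day.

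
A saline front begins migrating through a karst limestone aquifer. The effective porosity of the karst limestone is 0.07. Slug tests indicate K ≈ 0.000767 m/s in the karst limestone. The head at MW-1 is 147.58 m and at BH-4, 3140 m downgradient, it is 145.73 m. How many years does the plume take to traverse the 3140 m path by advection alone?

15.4

Convert K: 0.000767 m/s × 86400 = 66.27 m/day.
Hydraulic gradient i = (147.58 − 145.73) / 3140 = 1.85 / 3140 = 0.0005892.
Darcy flux q = K · i = 66.27 × 0.0005892 = 0.03904 m/day.
Seepage velocity v = q / n_e = 0.03904 / 0.07 = 0.5578 m/day.
Travel time t = L / v = 3140 / 0.5578 = 5630 days = 15.41 years.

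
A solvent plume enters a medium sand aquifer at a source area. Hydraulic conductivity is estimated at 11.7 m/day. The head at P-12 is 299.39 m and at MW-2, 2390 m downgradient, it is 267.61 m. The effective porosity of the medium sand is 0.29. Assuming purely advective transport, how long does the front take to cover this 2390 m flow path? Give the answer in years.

12.2

Hydraulic gradient i = (299.39 − 267.61) / 2390 = 31.78 / 2390 = 0.01330.
Darcy flux q = K · i = 11.70 × 0.01330 = 0.1556 m/day.
Seepage velocity v = q / n_e = 0.1556 / 0.29 = 0.5365 m/day.
Travel time t = L / v = 2390 / 0.5365 = 4455 days = 12.20 years.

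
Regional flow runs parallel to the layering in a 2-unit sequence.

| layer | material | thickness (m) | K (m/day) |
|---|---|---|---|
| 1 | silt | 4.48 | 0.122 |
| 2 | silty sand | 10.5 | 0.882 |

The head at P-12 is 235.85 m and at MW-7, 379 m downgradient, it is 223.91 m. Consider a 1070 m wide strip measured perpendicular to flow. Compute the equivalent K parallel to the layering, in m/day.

Flow is parallel to layering, so each bed carries its own Darcy discharge and the transmissivities add.
Σ(K_i·b_i) = 0.122×4.48 + 0.882×10.5 = 9.808 m²/day.
Total thickness b = 14.98 m, so K_eq = Σ(K_i·b_i)/b = 0.6547 m/day.

0.655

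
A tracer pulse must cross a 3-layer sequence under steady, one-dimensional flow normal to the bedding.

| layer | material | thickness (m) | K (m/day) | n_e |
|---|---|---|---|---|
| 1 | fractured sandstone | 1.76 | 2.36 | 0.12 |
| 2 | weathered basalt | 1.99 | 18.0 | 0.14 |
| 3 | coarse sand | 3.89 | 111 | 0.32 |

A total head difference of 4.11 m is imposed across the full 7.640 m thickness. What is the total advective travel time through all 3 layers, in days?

With flow normal to the layers, continuity requires the same specific discharge q through every layer.
Σ(b_i/K_i) = 1.76/2.36 + 1.99/18.0 + 3.89/111 = 0.8914 d.
q = Δh / Σ(b_i/K_i) = 4.11 / 0.8914 = 4.611 m/day.
In each layer the seepage velocity is v_i = q/n_i, so the layer transit time is t_i = b_i·n_i / q:
  layer 1 (fractured sandstone): t_1 = 1.76 × 0.12 / 4.611 = 0.04580 d
  layer 2 (weathered basalt): t_2 = 1.99 × 0.14 / 4.611 = 0.06042 d
  layer 3 (coarse sand): t_3 = 3.89 × 0.32 / 4.611 = 0.2700 d
Total t = Σ t_i = 0.3762 days.

0.376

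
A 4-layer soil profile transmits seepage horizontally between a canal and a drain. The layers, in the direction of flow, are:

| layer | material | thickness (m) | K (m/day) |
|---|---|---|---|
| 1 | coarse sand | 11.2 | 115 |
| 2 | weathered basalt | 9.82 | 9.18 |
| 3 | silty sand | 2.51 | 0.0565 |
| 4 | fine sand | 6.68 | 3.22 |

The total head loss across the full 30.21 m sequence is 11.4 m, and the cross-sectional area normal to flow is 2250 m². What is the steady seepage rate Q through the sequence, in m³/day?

538

Flow is perpendicular to layering, so the layers act in series and the equivalent K is the thickness-weighted harmonic mean.
Total thickness L = 11.2 + 9.82 + 2.51 + 6.68 = 30.21 m.
Σ(b_i/K_i) = 11.2/115 + 9.82/9.18 + 2.51/0.0565 + 6.68/3.22 = 47.67 d.
K_eq = L / Σ(b_i/K_i) = 30.21 / 47.67 = 0.6338 m/day.
Q = K_eq · A · (Δh/L) = 0.6338 × 2250 × (11.4/30.21) = 538.1 m³/day.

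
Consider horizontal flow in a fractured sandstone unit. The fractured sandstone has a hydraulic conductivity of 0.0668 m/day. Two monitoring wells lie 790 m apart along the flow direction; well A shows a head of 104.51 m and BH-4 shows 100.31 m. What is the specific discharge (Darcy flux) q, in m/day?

Hydraulic gradient i = (104.51 − 100.31) / 790 = 4.2 / 790 = 0.005316.
Specific discharge q = K · i = 0.06680 × 0.005316 = 0.0003551 m/day.

0.000355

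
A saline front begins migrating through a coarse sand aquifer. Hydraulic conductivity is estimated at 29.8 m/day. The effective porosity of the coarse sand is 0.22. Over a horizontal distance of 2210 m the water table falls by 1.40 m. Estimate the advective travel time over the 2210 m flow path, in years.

70.5

Hydraulic gradient i = Δh / L = 1.40 / 2210 = 0.0006335.
Darcy flux q = K · i = 29.80 × 0.0006335 = 0.01888 m/day.
Seepage velocity v = q / n_e = 0.01888 / 0.22 = 0.08581 m/day.
Travel time t = L / v = 2210 / 0.08581 = 25755 days = 70.51 years.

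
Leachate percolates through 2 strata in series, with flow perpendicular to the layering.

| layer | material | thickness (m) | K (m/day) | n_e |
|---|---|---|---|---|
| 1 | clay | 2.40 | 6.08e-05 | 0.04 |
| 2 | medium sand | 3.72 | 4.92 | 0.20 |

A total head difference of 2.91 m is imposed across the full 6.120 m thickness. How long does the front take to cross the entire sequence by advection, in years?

31.2

With flow normal to the layers, continuity requires the same specific discharge q through every layer.
Σ(b_i/K_i) = 2.40/6.08e-05 + 3.72/4.92 = 39474 d.
q = Δh / Σ(b_i/K_i) = 2.91 / 39474 = 7.372e-05 m/day.
In each layer the seepage velocity is v_i = q/n_i, so the layer transit time is t_i = b_i·n_i / q:
  layer 1 (clay): t_1 = 2.40 × 0.04 / 7.372e-05 = 1302 d
  layer 2 (medium sand): t_2 = 3.72 × 0.20 / 7.372e-05 = 10092 d
Total t = Σ t_i = 11395 days = 31.20 years.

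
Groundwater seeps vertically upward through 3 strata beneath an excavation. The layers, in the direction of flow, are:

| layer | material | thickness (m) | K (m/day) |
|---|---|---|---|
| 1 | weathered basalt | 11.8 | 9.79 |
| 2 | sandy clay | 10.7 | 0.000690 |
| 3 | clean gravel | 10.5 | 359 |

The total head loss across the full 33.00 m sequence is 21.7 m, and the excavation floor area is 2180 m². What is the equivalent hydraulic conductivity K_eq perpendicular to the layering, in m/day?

Flow is perpendicular to layering, so the layers act in series and the equivalent K is the thickness-weighted harmonic mean.
Total thickness L = 11.8 + 10.7 + 10.5 = 33.00 m.
Σ(b_i/K_i) = 11.8/9.79 + 10.7/0.000690 + 10.5/359 = 15508 d.
K_eq = L / Σ(b_i/K_i) = 33.00 / 15508 = 0.002128 m/day.

0.00213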